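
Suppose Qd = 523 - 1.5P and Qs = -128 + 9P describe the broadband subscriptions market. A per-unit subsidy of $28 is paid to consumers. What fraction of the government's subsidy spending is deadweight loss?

Pre-subsidy: 523 - 1.5P = -128 + 9P gives P* = 62, Q* = 430.
With the rebate, buyers effectively pay Pb = Ps − 28, where Ps is the price sellers receive.
Demand in terms of Ps becomes Qd = 523 − 1.5(Ps − 28) = 565 - 1.5Ps. Setting this equal to supply: 565 - 1.5Ps = -128 + 9Ps, so Ps = 66.
Buyers pay Pb = 66 − 28 = 38; Q' = -128 + 9·66 = 466.
ΔCS = ½(430 + 466)(62 − 38) = 10752; ΔPS = ½(430 + 466)(66 − 62) = 1792.
Government spending = 28 × 466 = 13048.
DWL = ½ × 28 × (466 − 430) = 504; fraction = 504 / 13048 = 9/233.

DWL / government spending = 9/233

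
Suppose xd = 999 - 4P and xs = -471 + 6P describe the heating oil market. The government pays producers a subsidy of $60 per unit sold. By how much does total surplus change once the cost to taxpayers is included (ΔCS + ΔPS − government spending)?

Net change in total surplus = -$4320

Pre-subsidy: 999 - 4P = -471 + 6P gives P* = 147, x* = 411.
With the subsidy, sellers receive Ps = Pb + 60 for each unit, where Pb is the price buyers pay.
Supply in terms of Pb becomes xs = -471 + 6(Pb + 60) = -111 + 6Pb. Setting this equal to demand: 999 - 4Pb = -111 + 6Pb, so Pb = 111.
Sellers receive Ps = 111 + 60 = 171; x' = 999 − 4·111 = 555.
ΔCS = ½(411 + 555)(147 − 111) = 17388; ΔPS = ½(411 + 555)(171 − 147) = 11592.
Government spending = 60 × 555 = 33300.
Net change = 17388 + 11592 − 33300 = -4320. The loss equals the DWL triangle ½·60·144.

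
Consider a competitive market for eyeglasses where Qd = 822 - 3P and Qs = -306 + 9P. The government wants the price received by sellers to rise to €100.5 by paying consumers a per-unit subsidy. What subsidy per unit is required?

Required subsidy s = €26 per unit

At a seller price of 100.5, quantity supplied is -306 + 9·100.5 = 598.5.
Buyers absorb 598.5 only when they pay Pb with 822 − 3·Pb = 598.5, i.e. Pb = 74.5.
s = Ps − Pb = 100.5 − 74.5 = 26.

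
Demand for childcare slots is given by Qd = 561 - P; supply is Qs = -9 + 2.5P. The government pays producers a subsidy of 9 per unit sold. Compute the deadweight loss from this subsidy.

Pre-subsidy: 561 - P = -9 + 2.5P gives P* = 1140/7, Q* = 2787/7.
With the subsidy, sellers receive Ps = Pb + 9 for each unit, where Pb is the price buyers pay.
Supply in terms of Pb becomes Qs = -9 + 2.5(Pb + 9) = 13.5 + 2.5Pb. Setting this equal to demand: 561 - Pb = 13.5 + 2.5Pb, so Pb = 1095/7.
Sellers receive Ps = 1095/7 + 9 = 1158/7; Q' = 561 − 1·(1095/7) = 2832/7.
The subsidy expands output by 2832/7 − 2787/7 = 45/7 past the efficient level; on those units the gap between marginal cost and willingness to pay runs from 0 up to 9.
DWL = ½ × 9 × 45/7 = 405/14.

Deadweight loss = 405/14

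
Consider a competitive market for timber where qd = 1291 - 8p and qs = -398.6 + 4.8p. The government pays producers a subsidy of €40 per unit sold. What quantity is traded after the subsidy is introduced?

q' = 355

Pre-subsidy: 1291 - 8p = -398.6 + 4.8p gives p* = 132, q* = 235.
With the subsidy, sellers receive ps = pb + 40 for each unit, where pb is the price buyers pay.
Supply in terms of pb becomes qs = -398.6 + 4.8(pb + 40) = -206.6 + 4.8pb. Setting this equal to demand: 1291 - 8pb = -206.6 + 4.8pb, so pb = 117.
Sellers receive ps = 117 + 40 = 157; q' = 1291 − 8·117 = 355.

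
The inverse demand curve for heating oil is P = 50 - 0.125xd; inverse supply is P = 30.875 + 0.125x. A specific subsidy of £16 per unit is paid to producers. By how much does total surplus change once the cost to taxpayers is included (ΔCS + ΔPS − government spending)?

Pre-subsidy: 50 - 0.125x = 30.875 + 0.125x gives x* = 76.5 and P* = 40.4375.
With the subsidy, sellers receive Ps = Pb + 16 for each unit, where Pb is the price buyers pay.
On the curves, Pb = 50 - 0.125x and Ps = 30.875 + 0.125x; the wedge Ps − Pb = 16 gives 30.875 + 0.125x − (50 - 0.125x) = 16, so x' = 140.5.
Then Pb = 50 − 0.125·140.5 = 32.4375 and Ps = 30.875 + 0.125·140.5 = 48.4375.
ΔCS = ½(76.5 + 140.5)(40.4375 − 32.4375) = 868; ΔPS = ½(76.5 + 140.5)(48.4375 − 40.4375) = 868.
Government spending = 16 × 140.5 = 2248.
Net change = 868 + 868 − 2248 = -512. The loss equals the DWL triangle ½·16·64.

Net change in total surplus = -£512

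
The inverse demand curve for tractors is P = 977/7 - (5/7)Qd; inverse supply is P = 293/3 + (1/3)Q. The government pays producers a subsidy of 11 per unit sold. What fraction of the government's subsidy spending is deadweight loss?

Pre-subsidy: 977/7 - (5/7)Q = 293/3 + (1/3)Q gives Q* = 40 and P* = 111.
With the subsidy, sellers receive Ps = Pb + 11 for each unit, where Pb is the price buyers pay.
On the curves, Pb = 977/7 - (5/7)Q and Ps = 293/3 + (1/3)Q; the wedge Ps − Pb = 11 gives 293/3 + (1/3)Q − (977/7 - (5/7)Q) = 11, so Q' = 50.5.
Then Pb = 977/7 − (5/7)·50.5 = 103.5 and Ps = 293/3 + (1/3)·50.5 = 114.5.
ΔCS = ½(40 + 50.5)(111 − 103.5) = 339.375; ΔPS = ½(40 + 50.5)(114.5 − 111) = 158.375.
Government spending = 11 × 50.5 = 555.5.
DWL = ½ × 11 × (50.5 − 40) = 57.75; fraction = 57.75 / 555.5 = 21/202.

DWL / government spending = 21/202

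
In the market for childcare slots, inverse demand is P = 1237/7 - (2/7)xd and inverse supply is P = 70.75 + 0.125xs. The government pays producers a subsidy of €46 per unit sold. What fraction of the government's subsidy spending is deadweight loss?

DWL / government spending = 28/185

Pre-subsidy: 1237/7 - (2/7)x = 70.75 + 0.125x gives x* = 258 and P* = 103.
With the subsidy, sellers receive Ps = Pb + 46 for each unit, where Pb is the price buyers pay.
On the curves, Pb = 1237/7 - (2/7)x and Ps = 70.75 + 0.125x; the wedge Ps − Pb = 46 gives 70.75 + 0.125x − (1237/7 - (2/7)x) = 46, so x' = 370.
Then Pb = 1237/7 − (2/7)·370 = 71 and Ps = 70.75 + 0.125·370 = 117.
ΔCS = ½(258 + 370)(103 − 71) = 10048; ΔPS = ½(258 + 370)(117 − 103) = 4396.
Government spending = 46 × 370 = 17020.
DWL = ½ × 46 × (370 − 258) = 2576; fraction = 2576 / 17020 = 28/185.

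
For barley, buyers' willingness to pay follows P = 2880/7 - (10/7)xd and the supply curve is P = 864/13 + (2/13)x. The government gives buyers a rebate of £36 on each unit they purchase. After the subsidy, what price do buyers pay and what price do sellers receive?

Pre-subsidy: 2880/7 - (10/7)x = 864/13 + (2/13)x gives x* = 218 and P* = 100.
With the rebate, buyers effectively pay Pb = Ps − 36, where Ps is the price sellers receive.
On the curves, Pb = 2880/7 - (10/7)x and Ps = 864/13 + (2/13)x; the wedge Ps − Pb = 36 gives 864/13 + (2/13)x − (2880/7 - (10/7)x) = 36, so x' = 240.75.
Then Pb = 2880/7 − (10/7)·240.75 = 67.5 and Ps = 864/13 + (2/13)·240.75 = 103.5.

Buyers pay £67.5; sellers receive £103.5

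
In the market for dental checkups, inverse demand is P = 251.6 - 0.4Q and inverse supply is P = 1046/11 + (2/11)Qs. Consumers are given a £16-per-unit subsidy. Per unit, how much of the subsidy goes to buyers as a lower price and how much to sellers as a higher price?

Buyers gain £11 per unit; sellers gain £5 per unit

Pre-subsidy: 251.6 - 0.4Q = 1046/11 + (2/11)Q gives Q* = 269 and P* = 144.
With the rebate, buyers effectively pay Pb = Ps − 16, where Ps is the price sellers receive.
On the curves, Pb = 251.6 - 0.4Q and Ps = 1046/11 + (2/11)Q; the wedge Ps − Pb = 16 gives 1046/11 + (2/11)Q − (251.6 - 0.4Q) = 16, so Q' = 296.5.
Then Pb = 251.6 − 0.4·296.5 = 133 and Ps = 1046/11 + (2/11)·296.5 = 149.
Buyers' price falls by P* − Pb = 144 − 133 = 11; sellers' price rises by Ps − P* = 149 − 144 = 5.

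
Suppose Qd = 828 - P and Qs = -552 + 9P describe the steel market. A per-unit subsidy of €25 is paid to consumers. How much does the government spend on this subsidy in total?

Pre-subsidy: 828 - P = -552 + 9P gives P* = 138, Q* = 690.
With the rebate, buyers effectively pay Pb = Ps − 25, where Ps is the price sellers receive.
Demand in terms of Ps becomes Qd = 828 − 1(Ps − 25) = 853 - Ps. Setting this equal to supply: 853 - Ps = -552 + 9Ps, so Ps = 140.5.
Buyers pay Pb = 140.5 − 25 = 115.5; Q' = -552 + 9·140.5 = 712.5.
Government outlay = subsidy × quantity = 25 × 712.5 = 17812.5.

Government cost = €17812.5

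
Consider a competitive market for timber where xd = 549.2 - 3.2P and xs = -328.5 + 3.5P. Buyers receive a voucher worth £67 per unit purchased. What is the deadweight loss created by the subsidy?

Pre-subsidy: 549.2 - 3.2P = -328.5 + 3.5P gives P* = 131, x* = 130.
With the rebate, buyers effectively pay Pb = Ps − 67, where Ps is the price sellers receive.
Demand in terms of Ps becomes xd = 549.2 − 3.2(Ps − 67) = 763.6 - 3.2Ps. Setting this equal to supply: 763.6 - 3.2Ps = -328.5 + 3.5Ps, so Ps = 163.
Buyers pay Pb = 163 − 67 = 96; x' = -328.5 + 3.5·163 = 242.
The subsidy expands output by 242 − 130 = 112 past the efficient level; on those units the gap between marginal cost and willingness to pay runs from 0 up to 67.
DWL = ½ × 67 × 112 = 3752.

Deadweight loss = £3752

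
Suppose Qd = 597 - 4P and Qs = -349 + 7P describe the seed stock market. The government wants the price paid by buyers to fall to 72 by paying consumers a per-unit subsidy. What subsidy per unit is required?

At a buyer price of 72, quantity demanded is 597 − 4·72 = 309.
Sellers supply 309 only when they receive Ps with -349 + 7·Ps = 309, i.e. Ps = 94.
s = Ps − Pb = 94 − 72 = 22.

Required subsidy s = 22 per unit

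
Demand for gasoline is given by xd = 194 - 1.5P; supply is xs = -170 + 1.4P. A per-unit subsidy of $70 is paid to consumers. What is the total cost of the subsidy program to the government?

Government cost = 114520/29

Pre-subsidy: 194 - 1.5P = -170 + 1.4P gives P* = 3640/29, x* = 166/29.
With the rebate, buyers effectively pay Pb = Ps − 70, where Ps is the price sellers receive.
Demand in terms of Ps becomes xd = 194 − 1.5(Ps − 70) = 299 - 1.5Ps. Setting this equal to supply: 299 - 1.5Ps = -170 + 1.4Ps, so Ps = 4690/29.
Buyers pay Pb = 4690/29 − 70 = 2660/29; x' = -170 + 1.4·(4690/29) = 1636/29.
Government outlay = subsidy × quantity = 70 × 1636/29 = 114520/29.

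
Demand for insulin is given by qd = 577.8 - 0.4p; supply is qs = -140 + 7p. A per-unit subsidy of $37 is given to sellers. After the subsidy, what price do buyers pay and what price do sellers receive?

Buyers pay $62; sellers receive $99

Pre-subsidy: 577.8 - 0.4p = -140 + 7p gives p* = 97, q* = 539.
With the subsidy, sellers receive ps = pb + 37 for each unit, where pb is the price buyers pay.
Supply in terms of pb becomes qs = -140 + 7(pb + 37) = 119 + 7pb. Setting this equal to demand: 577.8 - 0.4pb = 119 + 7pb, so pb = 62.
Sellers receive ps = 62 + 37 = 99; q' = 577.8 − 0.4·62 = 553.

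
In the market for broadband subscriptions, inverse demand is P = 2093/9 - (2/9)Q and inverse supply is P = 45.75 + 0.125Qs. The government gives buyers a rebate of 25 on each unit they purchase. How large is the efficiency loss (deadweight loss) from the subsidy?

Pre-subsidy: 2093/9 - (2/9)Q = 45.75 + 0.125Q gives Q* = 538 and P* = 113.
With the rebate, buyers effectively pay Pb = Ps − 25, where Ps is the price sellers receive.
On the curves, Pb = 2093/9 - (2/9)Q and Ps = 45.75 + 0.125Q; the wedge Ps − Pb = 25 gives 45.75 + 0.125Q − (2093/9 - (2/9)Q) = 25, so Q' = 610.
Then Pb = 2093/9 − (2/9)·610 = 97 and Ps = 45.75 + 0.125·610 = 122.
The subsidy expands output by 610 − 538 = 72 past the efficient level; on those units the gap between marginal cost and willingness to pay runs from 0 up to 25.
DWL = ½ × 25 × 72 = 900.

Deadweight loss = 900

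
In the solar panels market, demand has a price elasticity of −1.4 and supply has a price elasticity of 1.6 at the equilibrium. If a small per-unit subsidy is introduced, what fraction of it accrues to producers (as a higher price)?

For a small subsidy around the equilibrium, the benefit split depends on the relative slopes, which at a point are proportional to the elasticities.
Buyer share = εs/(εs + |εd|) = 1.6/(1.6 + 1.4) = 8/15; seller share = |εd|/(εs + |εd|) = 7/15.
So producers capture 7/15 of the subsidy.

Producer share = 7/15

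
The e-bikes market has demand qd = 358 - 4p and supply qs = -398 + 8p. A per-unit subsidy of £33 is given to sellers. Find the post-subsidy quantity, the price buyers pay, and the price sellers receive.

q' = 194; buyers pay £41; sellers receive £74

Pre-subsidy: 358 - 4p = -398 + 8p gives p* = 63, q* = 106.
With the subsidy, sellers receive ps = pb + 33 for each unit, where pb is the price buyers pay.
Supply in terms of pb becomes qs = -398 + 8(pb + 33) = -134 + 8pb. Setting this equal to demand: 358 - 4pb = -134 + 8pb, so pb = 41.
Sellers receive ps = 41 + 33 = 74; q' = 358 − 4·41 = 194.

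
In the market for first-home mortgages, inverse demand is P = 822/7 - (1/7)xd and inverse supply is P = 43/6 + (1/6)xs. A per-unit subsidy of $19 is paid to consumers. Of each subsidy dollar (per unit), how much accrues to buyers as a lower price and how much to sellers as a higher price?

Buyers gain 114/13 per unit; sellers gain 133/13 per unit

Pre-subsidy: 822/7 - (1/7)x = 43/6 + (1/6)x gives x* = 4631/13 and P* = 865/13.
With the rebate, buyers effectively pay Pb = Ps − 19, where Ps is the price sellers receive.
On the curves, Pb = 822/7 - (1/7)x and Ps = 43/6 + (1/6)x; the wedge Ps − Pb = 19 gives 43/6 + (1/6)x − (822/7 - (1/7)x) = 19, so x' = 5429/13.
Then Pb = 822/7 − (1/7)·(5429/13) = 751/13 and Ps = 43/6 + (1/6)·(5429/13) = 998/13.
Buyers' price falls by P* − Pb = 865/13 − 751/13 = 114/13; sellers' price rises by Ps − P* = 998/13 − 865/13 = 133/13.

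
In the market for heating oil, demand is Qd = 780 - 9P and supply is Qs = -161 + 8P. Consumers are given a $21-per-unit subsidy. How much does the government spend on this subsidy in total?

Government cost = 132363/17

Pre-subsidy: 780 - 9P = -161 + 8P gives P* = 941/17, Q* = 4791/17.
With the rebate, buyers effectively pay Pb = Ps − 21, where Ps is the price sellers receive.
Demand in terms of Ps becomes Qd = 780 − 9(Ps − 21) = 969 - 9Ps. Setting this equal to supply: 969 - 9Ps = -161 + 8Ps, so Ps = 1130/17.
Buyers pay Pb = 1130/17 − 21 = 773/17; Q' = -161 + 8·(1130/17) = 6303/17.
Government outlay = subsidy × quantity = 21 × 6303/17 = 132363/17.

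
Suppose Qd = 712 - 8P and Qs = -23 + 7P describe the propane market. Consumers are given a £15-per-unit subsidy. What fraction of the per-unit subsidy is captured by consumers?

Consumer share = 7/15

Pre-subsidy: 712 - 8P = -23 + 7P gives P* = 49, Q* = 320.
With the rebate, buyers effectively pay Pb = Ps − 15, where Ps is the price sellers receive.
Demand in terms of Ps becomes Qd = 712 − 8(Ps − 15) = 832 - 8Ps. Setting this equal to supply: 832 - 8Ps = -23 + 7Ps, so Ps = 57.
Buyers pay Pb = 57 − 15 = 42; Q' = -23 + 7·57 = 376.
Buyers' price falls by P* − Pb = 49 − 42 = 7; sellers' price rises by Ps − P* = 57 − 49 = 8.
So consumers capture 7/15 = 7/15 of each unit of subsidy.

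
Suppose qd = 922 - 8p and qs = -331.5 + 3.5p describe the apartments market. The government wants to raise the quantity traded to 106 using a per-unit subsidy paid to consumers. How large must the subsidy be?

At q = 106, invert demand for the buyer price: pb = (922 − 106)/8 = 102; invert supply for the seller price: ps = (106 − (-331.5))/3.5 = 125.
The subsidy must fill the gap: s = ps − pb = 125 − 102 = 23.

Required subsidy s = 23 per unit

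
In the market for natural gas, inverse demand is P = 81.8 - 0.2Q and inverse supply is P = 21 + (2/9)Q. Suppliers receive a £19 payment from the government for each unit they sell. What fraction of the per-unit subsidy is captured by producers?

Producer share = 10/19

Pre-subsidy: 81.8 - 0.2Q = 21 + (2/9)Q gives Q* = 144 and P* = 53.
With the subsidy, sellers receive Ps = Pb + 19 for each unit, where Pb is the price buyers pay.
On the curves, Pb = 81.8 - 0.2Q and Ps = 21 + (2/9)Q; the wedge Ps − Pb = 19 gives 21 + (2/9)Q − (81.8 - 0.2Q) = 19, so Q' = 189.
Then Pb = 81.8 − 0.2·189 = 44 and Ps = 21 + (2/9)·189 = 63.
Buyers' price falls by P* − Pb = 53 − 44 = 9; sellers' price rises by Ps − P* = 63 − 53 = 10.
So producers capture 10/19 = 10/19 of each unit of subsidy.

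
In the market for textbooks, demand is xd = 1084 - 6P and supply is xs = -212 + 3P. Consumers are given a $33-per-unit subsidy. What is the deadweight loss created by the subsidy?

Pre-subsidy: 1084 - 6P = -212 + 3P gives P* = 144, x* = 220.
With the rebate, buyers effectively pay Pb = Ps − 33, where Ps is the price sellers receive.
Demand in terms of Ps becomes xd = 1084 − 6(Ps − 33) = 1282 - 6Ps. Setting this equal to supply: 1282 - 6Ps = -212 + 3Ps, so Ps = 166.
Buyers pay Pb = 166 − 33 = 133; x' = -212 + 3·166 = 286.
The subsidy expands output by 286 − 220 = 66 past the efficient level; on those units the gap between marginal cost and willingness to pay runs from 0 up to 33.
DWL = ½ × 33 × 66 = 1089.

Deadweight loss = $1089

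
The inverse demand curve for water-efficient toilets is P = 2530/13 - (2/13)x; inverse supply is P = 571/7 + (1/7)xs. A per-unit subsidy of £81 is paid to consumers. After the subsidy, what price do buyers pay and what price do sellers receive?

Buyers pay £94; sellers receive £175

Pre-subsidy: 2530/13 - (2/13)x = 571/7 + (1/7)x gives x* = 381 and P* = 136.
With the rebate, buyers effectively pay Pb = Ps − 81, where Ps is the price sellers receive.
On the curves, Pb = 2530/13 - (2/13)x and Ps = 571/7 + (1/7)x; the wedge Ps − Pb = 81 gives 571/7 + (1/7)x − (2530/13 - (2/13)x) = 81, so x' = 654.
Then Pb = 2530/13 − (2/13)·654 = 94 and Ps = 571/7 + (1/7)·654 = 175.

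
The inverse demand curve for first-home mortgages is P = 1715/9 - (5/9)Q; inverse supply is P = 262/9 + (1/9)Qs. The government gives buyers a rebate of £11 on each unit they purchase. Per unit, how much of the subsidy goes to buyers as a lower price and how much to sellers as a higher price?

Buyers gain 55/6 per unit; sellers gain 11/6 per unit

Pre-subsidy: 1715/9 - (5/9)Q = 262/9 + (1/9)Q gives Q* = 1453/6 and P* = 3025/54.
With the rebate, buyers effectively pay Pb = Ps − 11, where Ps is the price sellers receive.
On the curves, Pb = 1715/9 - (5/9)Q and Ps = 262/9 + (1/9)Q; the wedge Ps − Pb = 11 gives 262/9 + (1/9)Q − (1715/9 - (5/9)Q) = 11, so Q' = 776/3.
Then Pb = 1715/9 − (5/9)·(776/3) = 1265/27 and Ps = 262/9 + (1/9)·(776/3) = 1562/27.
Buyers' price falls by P* − Pb = 3025/54 − 1265/27 = 55/6; sellers' price rises by Ps − P* = 1562/27 − 3025/54 = 11/6.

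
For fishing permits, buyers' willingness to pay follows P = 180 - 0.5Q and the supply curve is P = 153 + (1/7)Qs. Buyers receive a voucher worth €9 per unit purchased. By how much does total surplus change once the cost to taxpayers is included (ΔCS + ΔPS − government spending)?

Pre-subsidy: 180 - 0.5Q = 153 + (1/7)Q gives Q* = 42 and P* = 159.
With the rebate, buyers effectively pay Pb = Ps − 9, where Ps is the price sellers receive.
On the curves, Pb = 180 - 0.5Q and Ps = 153 + (1/7)Q; the wedge Ps − Pb = 9 gives 153 + (1/7)Q − (180 - 0.5Q) = 9, so Q' = 56.
Then Pb = 180 − 0.5·56 = 152 and Ps = 153 + (1/7)·56 = 161.
ΔCS = ½(42 + 56)(159 − 152) = 343; ΔPS = ½(42 + 56)(161 − 159) = 98.
Government spending = 9 × 56 = 504.
Net change = 343 + 98 − 504 = -63. The loss equals the DWL triangle ½·9·14.

Net change in total surplus = -€63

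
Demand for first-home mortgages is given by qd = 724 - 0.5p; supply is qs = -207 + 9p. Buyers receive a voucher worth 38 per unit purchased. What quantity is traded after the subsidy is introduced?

Pre-subsidy: 724 - 0.5p = -207 + 9p gives p* = 98, q* = 675.
With the rebate, buyers effectively pay pb = ps − 38, where ps is the price sellers receive.
Demand in terms of ps becomes qd = 724 − 0.5(ps − 38) = 743 - 0.5ps. Setting this equal to supply: 743 - 0.5ps = -207 + 9ps, so ps = 100.
Buyers pay pb = 100 − 38 = 62; q' = -207 + 9·100 = 693.

q' = 693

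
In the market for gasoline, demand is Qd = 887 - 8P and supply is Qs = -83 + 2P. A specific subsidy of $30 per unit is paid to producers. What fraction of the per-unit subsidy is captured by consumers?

Pre-subsidy: 887 - 8P = -83 + 2P gives P* = 97, Q* = 111.
With the subsidy, sellers receive Ps = Pb + 30 for each unit, where Pb is the price buyers pay.
Supply in terms of Pb becomes Qs = -83 + 2(Pb + 30) = -23 + 2Pb. Setting this equal to demand: 887 - 8Pb = -23 + 2Pb, so Pb = 91.
Sellers receive Ps = 91 + 30 = 121; Q' = 887 − 8·91 = 159.
Buyers' price falls by P* − Pb = 97 − 91 = 6; sellers' price rises by Ps − P* = 121 − 97 = 24.
So consumers capture 6/30 = 0.2 of each unit of subsidy.

Consumer share = 0.2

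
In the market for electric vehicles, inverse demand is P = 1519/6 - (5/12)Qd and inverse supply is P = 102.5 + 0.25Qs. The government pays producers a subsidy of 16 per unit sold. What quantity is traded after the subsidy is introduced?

Q' = 250

Pre-subsidy: 1519/6 - (5/12)Q = 102.5 + 0.25Q gives Q* = 226 and P* = 159.
With the subsidy, sellers receive Ps = Pb + 16 for each unit, where Pb is the price buyers pay.
On the curves, Pb = 1519/6 - (5/12)Q and Ps = 102.5 + 0.25Q; the wedge Ps − Pb = 16 gives 102.5 + 0.25Q − (1519/6 - (5/12)Q) = 16, so Q' = 250.
Then Pb = 1519/6 − (5/12)·250 = 149 and Ps = 102.5 + 0.25·250 = 165.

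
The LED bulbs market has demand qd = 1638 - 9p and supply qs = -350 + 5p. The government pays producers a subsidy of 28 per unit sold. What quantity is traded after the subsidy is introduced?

q' = 450

Pre-subsidy: 1638 - 9p = -350 + 5p gives p* = 142, q* = 360.
With the subsidy, sellers receive ps = pb + 28 for each unit, where pb is the price buyers pay.
Supply in terms of pb becomes qs = -350 + 5(pb + 28) = -210 + 5pb. Setting this equal to demand: 1638 - 9pb = -210 + 5pb, so pb = 132.
Sellers receive ps = 132 + 28 = 160; q' = 1638 − 9·132 = 450.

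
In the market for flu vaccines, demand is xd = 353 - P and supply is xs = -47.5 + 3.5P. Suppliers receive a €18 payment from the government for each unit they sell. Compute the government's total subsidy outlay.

Pre-subsidy: 353 - P = -47.5 + 3.5P gives P* = 89, x* = 264.
With the subsidy, sellers receive Ps = Pb + 18 for each unit, where Pb is the price buyers pay.
Supply in terms of Pb becomes xs = -47.5 + 3.5(Pb + 18) = 15.5 + 3.5Pb. Setting this equal to demand: 353 - Pb = 15.5 + 3.5Pb, so Pb = 75.
Sellers receive Ps = 75 + 18 = 93; x' = 353 − 1·75 = 278.
Government outlay = subsidy × quantity = 18 × 278 = 5004.

Government cost = €5004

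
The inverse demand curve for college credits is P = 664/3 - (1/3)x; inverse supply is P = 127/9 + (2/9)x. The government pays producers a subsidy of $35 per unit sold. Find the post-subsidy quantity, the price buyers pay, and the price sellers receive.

Pre-subsidy: 664/3 - (1/3)x = 127/9 + (2/9)x gives x* = 373 and P* = 97.
With the subsidy, sellers receive Ps = Pb + 35 for each unit, where Pb is the price buyers pay.
On the curves, Pb = 664/3 - (1/3)x and Ps = 127/9 + (2/9)x; the wedge Ps − Pb = 35 gives 127/9 + (2/9)x − (664/3 - (1/3)x) = 35, so x' = 436.
Then Pb = 664/3 − (1/3)·436 = 76 and Ps = 127/9 + (2/9)·436 = 111.

x' = 436; buyers pay $76; sellers receive $111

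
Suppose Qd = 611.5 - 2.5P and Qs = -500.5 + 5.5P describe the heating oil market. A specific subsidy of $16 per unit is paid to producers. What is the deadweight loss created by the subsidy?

Deadweight loss = $220

Pre-subsidy: 611.5 - 2.5P = -500.5 + 5.5P gives P* = 139, Q* = 264.
With the subsidy, sellers receive Ps = Pb + 16 for each unit, where Pb is the price buyers pay.
Supply in terms of Pb becomes Qs = -500.5 + 5.5(Pb + 16) = -412.5 + 5.5Pb. Setting this equal to demand: 611.5 - 2.5Pb = -412.5 + 5.5Pb, so Pb = 128.
Sellers receive Ps = 128 + 16 = 144; Q' = 611.5 − 2.5·128 = 291.5.
The subsidy expands output by 291.5 − 264 = 27.5 past the efficient level; on those units the gap between marginal cost and willingness to pay runs from 0 up to 16.
DWL = ½ × 16 × 27.5 = 220.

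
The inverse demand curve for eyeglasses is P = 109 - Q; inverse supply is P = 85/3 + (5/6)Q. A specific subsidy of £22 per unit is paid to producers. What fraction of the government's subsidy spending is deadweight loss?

Pre-subsidy: 109 - Q = 85/3 + (5/6)Q gives Q* = 44 and P* = 65.
With the subsidy, sellers receive Ps = Pb + 22 for each unit, where Pb is the price buyers pay.
On the curves, Pb = 109 - Q and Ps = 85/3 + (5/6)Q; the wedge Ps − Pb = 22 gives 85/3 + (5/6)Q − (109 - Q) = 22, so Q' = 56.
Then Pb = 109 − 1·56 = 53 and Ps = 85/3 + (5/6)·56 = 75.
ΔCS = ½(44 + 56)(65 − 53) = 600; ΔPS = ½(44 + 56)(75 − 65) = 500.
Government spending = 22 × 56 = 1232.
DWL = ½ × 22 × (56 − 44) = 132; fraction = 132 / 1232 = 3/28.

DWL / government spending = 3/28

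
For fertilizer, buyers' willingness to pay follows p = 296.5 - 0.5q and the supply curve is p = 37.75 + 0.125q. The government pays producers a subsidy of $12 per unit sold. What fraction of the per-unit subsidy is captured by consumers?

Pre-subsidy: 296.5 - 0.5q = 37.75 + 0.125q gives q* = 414 and p* = 89.5.
With the subsidy, sellers receive ps = pb + 12 for each unit, where pb is the price buyers pay.
On the curves, pb = 296.5 - 0.5q and ps = 37.75 + 0.125q; the wedge ps − pb = 12 gives 37.75 + 0.125q − (296.5 - 0.5q) = 12, so q' = 433.2.
Then pb = 296.5 − 0.5·433.2 = 79.9 and ps = 37.75 + 0.125·433.2 = 91.9.
Buyers' price falls by p* − pb = 89.5 − 79.9 = 9.6; sellers' price rises by ps − p* = 91.9 − 89.5 = 2.4.
So consumers capture 9.6/12 = 0.8 of each unit of subsidy.

Consumer share = 0.8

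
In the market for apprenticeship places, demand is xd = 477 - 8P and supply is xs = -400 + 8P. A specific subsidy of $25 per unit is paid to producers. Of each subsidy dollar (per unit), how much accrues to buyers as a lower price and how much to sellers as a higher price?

Buyers gain $12.5 per unit; sellers gain $12.5 per unit

Pre-subsidy: 477 - 8P = -400 + 8P gives P* = 54.8125, x* = 38.5.
With the subsidy, sellers receive Ps = Pb + 25 for each unit, where Pb is the price buyers pay.
Supply in terms of Pb becomes xs = -400 + 8(Pb + 25) = -200 + 8Pb. Setting this equal to demand: 477 - 8Pb = -200 + 8Pb, so Pb = 42.3125.
Sellers receive Ps = 42.3125 + 25 = 67.3125; x' = 477 − 8·42.3125 = 138.5.
Buyers' price falls by P* − Pb = 54.8125 − 42.3125 = 12.5; sellers' price rises by Ps − P* = 67.3125 − 54.8125 = 12.5.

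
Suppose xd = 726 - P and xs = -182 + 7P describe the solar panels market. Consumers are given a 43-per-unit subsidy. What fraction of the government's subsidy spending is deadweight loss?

DWL / government spending = 43/1486

Pre-subsidy: 726 - P = -182 + 7P gives P* = 113.5, x* = 612.5.
With the rebate, buyers effectively pay Pb = Ps − 43, where Ps is the price sellers receive.
Demand in terms of Ps becomes xd = 726 − 1(Ps − 43) = 769 - Ps. Setting this equal to supply: 769 - Ps = -182 + 7Ps, so Ps = 118.875.
Buyers pay Pb = 118.875 − 43 = 75.875; x' = -182 + 7·118.875 = 650.125.
ΔCS = ½(612.5 + 650.125)(113.5 − 75.875) = 23753.1328125; ΔPS = ½(612.5 + 650.125)(118.875 − 113.5) = 3393.3046875.
Government spending = 43 × 650.125 = 27955.375.
DWL = ½ × 43 × (650.125 − 612.5) = 808.9375; fraction = 808.9375 / 27955.375 = 43/1486.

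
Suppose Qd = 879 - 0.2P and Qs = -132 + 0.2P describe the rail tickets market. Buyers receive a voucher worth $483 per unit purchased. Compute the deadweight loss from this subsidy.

Pre-subsidy: 879 - 0.2P = -132 + 0.2P gives P* = 2527.5, Q* = 373.5.
With the rebate, buyers effectively pay Pb = Ps − 483, where Ps is the price sellers receive.
Demand in terms of Ps becomes Qd = 879 − 0.2(Ps − 483) = 975.6 - 0.2Ps. Setting this equal to supply: 975.6 - 0.2Ps = -132 + 0.2Ps, so Ps = 2769.
Buyers pay Pb = 2769 − 483 = 2286; Q' = -132 + 0.2·2769 = 421.8.
The subsidy expands output by 421.8 − 373.5 = 48.3 past the efficient level; on those units the gap between marginal cost and willingness to pay runs from 0 up to 483.
DWL = ½ × 483 × 48.3 = 11664.45.

Deadweight loss = $11664.45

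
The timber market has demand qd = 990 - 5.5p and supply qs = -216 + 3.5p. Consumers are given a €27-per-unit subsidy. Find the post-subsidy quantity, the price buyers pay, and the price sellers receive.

q' = 310.75; buyers pay €123.5; sellers receive €150.5

Pre-subsidy: 990 - 5.5p = -216 + 3.5p gives p* = 134, q* = 253.
With the rebate, buyers effectively pay pb = ps − 27, where ps is the price sellers receive.
Demand in terms of ps becomes qd = 990 − 5.5(ps − 27) = 1138.5 - 5.5ps. Setting this equal to supply: 1138.5 - 5.5ps = -216 + 3.5ps, so ps = 150.5.
Buyers pay pb = 150.5 − 27 = 123.5; q' = -216 + 3.5·150.5 = 310.75.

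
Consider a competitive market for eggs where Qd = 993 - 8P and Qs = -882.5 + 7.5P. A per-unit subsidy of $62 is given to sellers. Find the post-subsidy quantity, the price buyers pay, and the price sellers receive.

Pre-subsidy: 993 - 8P = -882.5 + 7.5P gives P* = 121, Q* = 25.
With the subsidy, sellers receive Ps = Pb + 62 for each unit, where Pb is the price buyers pay.
Supply in terms of Pb becomes Qs = -882.5 + 7.5(Pb + 62) = -417.5 + 7.5Pb. Setting this equal to demand: 993 - 8Pb = -417.5 + 7.5Pb, so Pb = 91.
Sellers receive Ps = 91 + 62 = 153; Q' = 993 − 8·91 = 265.

Q' = 265; buyers pay $91; sellers receive $153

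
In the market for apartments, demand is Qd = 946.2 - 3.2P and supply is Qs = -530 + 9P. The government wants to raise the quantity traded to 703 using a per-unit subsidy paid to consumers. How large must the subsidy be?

Required subsidy s = 61 per unit

At Q = 703, invert demand for the buyer price: Pb = (946.2 − 703)/3.2 = 76; invert supply for the seller price: Ps = (703 − (-530))/9 = 137.
The subsidy must fill the gap: s = Ps − Pb = 137 − 76 = 61.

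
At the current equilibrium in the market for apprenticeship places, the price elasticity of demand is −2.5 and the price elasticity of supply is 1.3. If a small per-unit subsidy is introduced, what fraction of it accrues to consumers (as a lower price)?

Consumer share = 13/38

For a small subsidy around the equilibrium, the benefit split depends on the relative slopes, which at a point are proportional to the elasticities.
Buyer share = εs/(εs + |εd|) = 1.3/(1.3 + 2.5) = 13/38; seller share = |εd|/(εs + |εd|) = 25/38.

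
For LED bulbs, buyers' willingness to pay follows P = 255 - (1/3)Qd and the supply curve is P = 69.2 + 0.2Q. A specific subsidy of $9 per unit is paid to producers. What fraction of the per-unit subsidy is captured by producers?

Producer share = 0.375

Pre-subsidy: 255 - (1/3)Q = 69.2 + 0.2Q gives Q* = 348.375 and P* = 138.875.
With the subsidy, sellers receive Ps = Pb + 9 for each unit, where Pb is the price buyers pay.
On the curves, Pb = 255 - (1/3)Q and Ps = 69.2 + 0.2Q; the wedge Ps − Pb = 9 gives 69.2 + 0.2Q − (255 - (1/3)Q) = 9, so Q' = 365.25.
Then Pb = 255 − (1/3)·365.25 = 133.25 and Ps = 69.2 + 0.2·365.25 = 142.25.
Buyers' price falls by P* − Pb = 138.875 − 133.25 = 5.625; sellers' price rises by Ps − P* = 142.25 − 138.875 = 3.375.
So producers capture 3.375/9 = 0.375 of each unit of subsidy.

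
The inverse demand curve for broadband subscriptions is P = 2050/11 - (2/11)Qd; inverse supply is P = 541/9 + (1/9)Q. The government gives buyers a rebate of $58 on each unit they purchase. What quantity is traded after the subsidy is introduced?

Pre-subsidy: 2050/11 - (2/11)Q = 541/9 + (1/9)Q gives Q* = 431 and P* = 108.
With the rebate, buyers effectively pay Pb = Ps − 58, where Ps is the price sellers receive.
On the curves, Pb = 2050/11 - (2/11)Q and Ps = 541/9 + (1/9)Q; the wedge Ps − Pb = 58 gives 541/9 + (1/9)Q − (2050/11 - (2/11)Q) = 58, so Q' = 629.
Then Pb = 2050/11 − (2/11)·629 = 72 and Ps = 541/9 + (1/9)·629 = 130.

Q' = 629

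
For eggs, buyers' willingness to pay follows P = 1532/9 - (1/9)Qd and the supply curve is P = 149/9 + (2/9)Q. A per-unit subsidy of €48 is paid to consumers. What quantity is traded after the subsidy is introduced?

Q' = 605

Pre-subsidy: 1532/9 - (1/9)Q = 149/9 + (2/9)Q gives Q* = 461 and P* = 119.
With the rebate, buyers effectively pay Pb = Ps − 48, where Ps is the price sellers receive.
On the curves, Pb = 1532/9 - (1/9)Q and Ps = 149/9 + (2/9)Q; the wedge Ps − Pb = 48 gives 149/9 + (2/9)Q − (1532/9 - (1/9)Q) = 48, so Q' = 605.
Then Pb = 1532/9 − (1/9)·605 = 103 and Ps = 149/9 + (2/9)·605 = 151.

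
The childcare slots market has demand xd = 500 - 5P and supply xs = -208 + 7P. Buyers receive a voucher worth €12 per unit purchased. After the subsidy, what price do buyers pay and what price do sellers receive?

Pre-subsidy: 500 - 5P = -208 + 7P gives P* = 59, x* = 205.
With the rebate, buyers effectively pay Pb = Ps − 12, where Ps is the price sellers receive.
Demand in terms of Ps becomes xd = 500 − 5(Ps − 12) = 560 - 5Ps. Setting this equal to supply: 560 - 5Ps = -208 + 7Ps, so Ps = 64.
Buyers pay Pb = 64 − 12 = 52; x' = -208 + 7·64 = 240.

Buyers pay €52; sellers receive €64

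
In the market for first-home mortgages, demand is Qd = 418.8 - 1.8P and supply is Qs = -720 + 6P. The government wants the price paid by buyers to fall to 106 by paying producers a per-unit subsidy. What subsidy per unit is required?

Required subsidy s = 52 per unit

At a buyer price of 106, quantity demanded is 418.8 − 1.8·106 = 228.
Sellers supply 228 only when they receive Ps with -720 + 6·Ps = 228, i.e. Ps = 158.
s = Ps − Pb = 158 − 106 = 52.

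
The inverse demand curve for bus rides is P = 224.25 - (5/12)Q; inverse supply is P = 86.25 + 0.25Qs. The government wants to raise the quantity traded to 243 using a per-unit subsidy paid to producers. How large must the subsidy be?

Required subsidy s = 24 per unit

At Q = 243, from the demand curve buyers pay Pb = 224.25 − (5/12)·243 = 123; from the supply curve sellers need Ps = 86.25 + 0.25·243 = 147.
The subsidy must fill the gap: s = Ps − Pb = 147 − 123 = 24.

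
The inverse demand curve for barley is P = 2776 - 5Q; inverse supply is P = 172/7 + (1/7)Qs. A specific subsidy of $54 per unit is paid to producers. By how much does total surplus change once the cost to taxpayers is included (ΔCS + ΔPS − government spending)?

Net change in total surplus = -$283.5

Pre-subsidy: 2776 - 5Q = 172/7 + (1/7)Q gives Q* = 535 and P* = 101.
With the subsidy, sellers receive Ps = Pb + 54 for each unit, where Pb is the price buyers pay.
On the curves, Pb = 2776 - 5Q and Ps = 172/7 + (1/7)Q; the wedge Ps − Pb = 54 gives 172/7 + (1/7)Q − (2776 - 5Q) = 54, so Q' = 545.5.
Then Pb = 2776 − 5·545.5 = 48.5 and Ps = 172/7 + (1/7)·545.5 = 102.5.
ΔCS = ½(535 + 545.5)(101 − 48.5) = 28363.125; ΔPS = ½(535 + 545.5)(102.5 − 101) = 810.375.
Government spending = 54 × 545.5 = 29457.
Net change = 28363.125 + 810.375 − 29457 = -283.5. The loss equals the DWL triangle ½·54·10.5.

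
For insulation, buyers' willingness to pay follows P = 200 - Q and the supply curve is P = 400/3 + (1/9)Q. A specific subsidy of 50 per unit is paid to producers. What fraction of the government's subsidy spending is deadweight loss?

Pre-subsidy: 200 - Q = 400/3 + (1/9)Q gives Q* = 60 and P* = 140.
With the subsidy, sellers receive Ps = Pb + 50 for each unit, where Pb is the price buyers pay.
On the curves, Pb = 200 - Q and Ps = 400/3 + (1/9)Q; the wedge Ps − Pb = 50 gives 400/3 + (1/9)Q − (200 - Q) = 50, so Q' = 105.
Then Pb = 200 − 1·105 = 95 and Ps = 400/3 + (1/9)·105 = 145.
ΔCS = ½(60 + 105)(140 − 95) = 3712.5; ΔPS = ½(60 + 105)(145 − 140) = 412.5.
Government spending = 50 × 105 = 5250.
DWL = ½ × 50 × (105 − 60) = 1125; fraction = 1125 / 5250 = 3/14.

DWL / government spending = 3/14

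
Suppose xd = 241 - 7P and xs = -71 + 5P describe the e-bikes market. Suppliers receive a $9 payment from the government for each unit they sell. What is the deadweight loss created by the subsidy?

Pre-subsidy: 241 - 7P = -71 + 5P gives P* = 26, x* = 59.
With the subsidy, sellers receive Ps = Pb + 9 for each unit, where Pb is the price buyers pay.
Supply in terms of Pb becomes xs = -71 + 5(Pb + 9) = -26 + 5Pb. Setting this equal to demand: 241 - 7Pb = -26 + 5Pb, so Pb = 22.25.
Sellers receive Ps = 22.25 + 9 = 31.25; x' = 241 − 7·22.25 = 85.25.
The subsidy expands output by 85.25 − 59 = 26.25 past the efficient level; on those units the gap between marginal cost and willingness to pay runs from 0 up to 9.
DWL = ½ × 9 × 26.25 = 118.125.

Deadweight loss = $118.125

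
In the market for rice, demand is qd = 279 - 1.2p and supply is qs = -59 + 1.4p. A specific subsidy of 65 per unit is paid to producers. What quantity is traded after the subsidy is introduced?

q' = 165

Pre-subsidy: 279 - 1.2p = -59 + 1.4p gives p* = 130, q* = 123.
With the subsidy, sellers receive ps = pb + 65 for each unit, where pb is the price buyers pay.
Supply in terms of pb becomes qs = -59 + 1.4(pb + 65) = 32 + 1.4pb. Setting this equal to demand: 279 - 1.2pb = 32 + 1.4pb, so pb = 95.
Sellers receive ps = 95 + 65 = 160; q' = 279 − 1.2·95 = 165.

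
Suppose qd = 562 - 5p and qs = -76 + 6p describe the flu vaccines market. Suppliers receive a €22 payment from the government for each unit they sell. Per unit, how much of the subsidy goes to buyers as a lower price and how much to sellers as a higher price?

Buyers gain €12 per unit; sellers gain €10 per unit

Pre-subsidy: 562 - 5p = -76 + 6p gives p* = 58, q* = 272.
With the subsidy, sellers receive ps = pb + 22 for each unit, where pb is the price buyers pay.
Supply in terms of pb becomes qs = -76 + 6(pb + 22) = 56 + 6pb. Setting this equal to demand: 562 - 5pb = 56 + 6pb, so pb = 46.
Sellers receive ps = 46 + 22 = 68; q' = 562 − 5·46 = 332.
Buyers' price falls by p* − pb = 58 − 46 = 12; sellers' price rises by ps − p* = 68 − 58 = 10.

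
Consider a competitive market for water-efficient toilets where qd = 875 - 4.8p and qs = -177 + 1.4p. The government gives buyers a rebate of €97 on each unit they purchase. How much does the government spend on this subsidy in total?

Pre-subsidy: 875 - 4.8p = -177 + 1.4p gives p* = 5260/31, q* = 1877/31.
With the rebate, buyers effectively pay pb = ps − 97, where ps is the price sellers receive.
Demand in terms of ps becomes qd = 875 − 4.8(ps − 97) = 1340.6 - 4.8ps. Setting this equal to supply: 1340.6 - 4.8ps = -177 + 1.4ps, so ps = 7588/31.
Buyers pay pb = 7588/31 − 97 = 4581/31; q' = -177 + 1.4·(7588/31) = 25681/155.
Government outlay = subsidy × quantity = 97 × 25681/155 = 2491057/155.

Government cost = 2491057/155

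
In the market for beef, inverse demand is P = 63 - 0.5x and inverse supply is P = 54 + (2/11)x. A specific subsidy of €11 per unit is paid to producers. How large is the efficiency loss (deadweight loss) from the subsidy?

Pre-subsidy: 63 - 0.5x = 54 + (2/11)x gives x* = 13.2 and P* = 56.4.
With the subsidy, sellers receive Ps = Pb + 11 for each unit, where Pb is the price buyers pay.
On the curves, Pb = 63 - 0.5x and Ps = 54 + (2/11)x; the wedge Ps − Pb = 11 gives 54 + (2/11)x − (63 - 0.5x) = 11, so x' = 88/3.
Then Pb = 63 − 0.5·(88/3) = 145/3 and Ps = 54 + (2/11)·(88/3) = 178/3.
The subsidy expands output by 88/3 − 13.2 = 242/15 past the efficient level; on those units the gap between marginal cost and willingness to pay runs from 0 up to 11.
DWL = ½ × 11 × 242/15 = 1331/15.

Deadweight loss = 1331/15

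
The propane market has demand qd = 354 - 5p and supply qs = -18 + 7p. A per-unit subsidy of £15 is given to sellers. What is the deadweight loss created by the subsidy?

Pre-subsidy: 354 - 5p = -18 + 7p gives p* = 31, q* = 199.
With the subsidy, sellers receive ps = pb + 15 for each unit, where pb is the price buyers pay.
Supply in terms of pb becomes qs = -18 + 7(pb + 15) = 87 + 7pb. Setting this equal to demand: 354 - 5pb = 87 + 7pb, so pb = 22.25.
Sellers receive ps = 22.25 + 15 = 37.25; q' = 354 − 5·22.25 = 242.75.
The subsidy expands output by 242.75 − 199 = 43.75 past the efficient level; on those units the gap between marginal cost and willingness to pay runs from 0 up to 15.
DWL = ½ × 15 × 43.75 = 328.125.

Deadweight loss = £328.125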